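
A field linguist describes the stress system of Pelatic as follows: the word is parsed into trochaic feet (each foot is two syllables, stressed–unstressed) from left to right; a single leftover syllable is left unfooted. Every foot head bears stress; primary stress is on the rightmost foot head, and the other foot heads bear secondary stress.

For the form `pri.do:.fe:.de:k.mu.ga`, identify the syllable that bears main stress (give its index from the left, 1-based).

Parse left to right into trochaic (ˈσσ) feet: (ˈpri.do:) (ˈfe:.de:k) (ˈmu.ga).
Foot heads (stressed positions): 1, 3, 5.
End Rule Rightmost: primary stress on the rightmost head = syllable 5.
Primary stress: syllable 5 → pri.do:.fe:.de:k.ˈmu.ga.

5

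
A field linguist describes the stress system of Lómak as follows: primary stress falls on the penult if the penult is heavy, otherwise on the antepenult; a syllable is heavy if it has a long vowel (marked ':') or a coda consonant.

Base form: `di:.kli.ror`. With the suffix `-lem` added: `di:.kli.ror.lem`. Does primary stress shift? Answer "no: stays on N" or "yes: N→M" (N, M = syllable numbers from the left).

yes: 1→3

Base `di:.kli.ror` (3 syllables):
  Weights: 1 di: H, 2 kli L, 3 ror H.
  The penult (syllable 2, kli) is light, so stress falls on the antepenult (syllable 1, di:).
  → primary stress on syllable 1.
Suffixed `di:.kli.ror.lem` (4 syllables):
  Weights: 2 kli L, 3 ror H, 4 lem H.
  The penult (syllable 3, ror) is heavy, so it takes stress.
  → primary stress on syllable 3.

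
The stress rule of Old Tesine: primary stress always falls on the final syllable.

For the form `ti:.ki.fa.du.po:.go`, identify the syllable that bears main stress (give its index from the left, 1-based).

6

The word has 6 syllables; the final syllable is syllable 6 (go).
Primary stress: syllable 6 → ti:.ki.fa.du.po:.ˈgo.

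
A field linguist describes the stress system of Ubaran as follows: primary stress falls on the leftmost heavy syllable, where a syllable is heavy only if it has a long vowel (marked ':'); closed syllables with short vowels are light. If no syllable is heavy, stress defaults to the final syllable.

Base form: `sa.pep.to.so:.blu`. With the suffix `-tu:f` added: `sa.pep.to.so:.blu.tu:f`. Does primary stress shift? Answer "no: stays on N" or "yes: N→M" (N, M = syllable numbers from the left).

no: stays on 4

Base `sa.pep.to.so:.blu` (5 syllables):
  Weights: 1 sa L, 2 pep L, 3 to L, 4 so: H, 5 blu L.
  Heavy syllables in the domain: 4. The leftmost is syllable 4 (so:).
  → primary stress on syllable 4.
Suffixed `sa.pep.to.so:.blu.tu:f` (6 syllables):
  Weights: 1 sa L, 2 pep L, 3 to L, 4 so: H, 5 blu L, 6 tu:f H.
  Heavy syllables in the domain: 4, 6. The leftmost is syllable 4 (so:).
  → primary stress on syllable 4.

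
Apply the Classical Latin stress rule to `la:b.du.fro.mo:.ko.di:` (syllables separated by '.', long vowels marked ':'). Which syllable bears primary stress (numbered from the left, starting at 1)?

Classical Latin: stress the penult if heavy (long vowel or closed), else the antepenult.
Weights: 4 mo: H, 5 ko L, 6 di: H.
The penult (syllable 5, ko) is light, so stress falls on the antepenult (syllable 4, mo:).
Stress on syllable 4: la:b.du.fro.ˈmo:.ko.di:.

4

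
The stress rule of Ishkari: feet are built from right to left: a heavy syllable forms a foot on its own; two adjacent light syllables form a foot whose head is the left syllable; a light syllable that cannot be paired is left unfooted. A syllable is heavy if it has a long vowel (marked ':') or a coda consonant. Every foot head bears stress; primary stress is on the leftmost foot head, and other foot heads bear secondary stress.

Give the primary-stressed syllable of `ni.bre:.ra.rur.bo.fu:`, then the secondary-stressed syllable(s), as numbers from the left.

primary 2, secondary 4, 6

Weights: 1 ni L, 2 bre: H, 3 ra L, 4 rur H, 5 bo L, 6 fu: H.
Parse right to left (heavy = foot alone; LL = one foot; stranded L unfooted): ni (ˈbre:) ra (ˈrur) bo (ˈfu:).
Foot heads: 2, 4, 6.
Primary stress on the leftmost head = syllable 2.
Secondary stress on 4, 6: ni.ˈbre:.ra.ˌrur.bo.ˌfu:.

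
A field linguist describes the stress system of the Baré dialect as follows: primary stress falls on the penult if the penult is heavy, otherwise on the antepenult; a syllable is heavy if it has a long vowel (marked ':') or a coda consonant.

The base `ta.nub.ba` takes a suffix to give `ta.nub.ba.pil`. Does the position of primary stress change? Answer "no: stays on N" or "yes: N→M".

no: stays on 2

Base `ta.nub.ba` (3 syllables):
  Weights: 1 ta L, 2 nub H, 3 ba L.
  The penult (syllable 2, nub) is heavy, so it takes stress.
  → primary stress on syllable 2.
Suffixed `ta.nub.ba.pil` (4 syllables):
  Weights: 2 nub H, 3 ba L, 4 pil H.
  The penult (syllable 3, ba) is light, so stress falls on the antepenult (syllable 2, nub).
  → primary stress on syllable 2.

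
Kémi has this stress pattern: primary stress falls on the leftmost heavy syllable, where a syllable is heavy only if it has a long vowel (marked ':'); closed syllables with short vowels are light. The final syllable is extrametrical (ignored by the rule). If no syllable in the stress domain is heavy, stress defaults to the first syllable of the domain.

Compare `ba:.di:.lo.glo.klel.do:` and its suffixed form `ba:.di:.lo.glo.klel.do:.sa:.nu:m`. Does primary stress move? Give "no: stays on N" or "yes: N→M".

no: stays on 1

Base `ba:.di:.lo.glo.klel.do:` (6 syllables):
  The final syllable (6, do:) is extrametrical; the stress domain is syllables 1–5.
  Weights: 1 ba: H, 2 di: H, 3 lo L, 4 glo L, 5 klel L.
  Heavy syllables in the domain: 1, 2. The leftmost is syllable 1 (ba:).
  → primary stress on syllable 1.
Suffixed `ba:.di:.lo.glo.klel.do:.sa:.nu:m` (8 syllables):
  The final syllable (8, nu:m) is extrametrical; the stress domain is syllables 1–7.
  Weights: 1 ba: H, 2 di: H, 3 lo L, 4 glo L, 5 klel L, 6 do: H, 7 sa: H.
  Heavy syllables in the domain: 1, 2, 6, 7. The leftmost is syllable 1 (ba:).
  → primary stress on syllable 1.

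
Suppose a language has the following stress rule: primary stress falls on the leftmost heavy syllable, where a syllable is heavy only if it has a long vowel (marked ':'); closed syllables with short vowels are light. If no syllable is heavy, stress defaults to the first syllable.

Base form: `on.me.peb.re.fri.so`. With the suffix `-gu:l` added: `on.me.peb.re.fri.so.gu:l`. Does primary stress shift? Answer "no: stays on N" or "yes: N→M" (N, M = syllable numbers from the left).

yes: 1→7

Base `on.me.peb.re.fri.so` (6 syllables):
  Weights: 1 on L, 2 me L, 3 peb L, 4 re L, 5 fri L, 6 so L.
  No heavy syllable in the domain; default to the first syllable = syllable 1.
  → primary stress on syllable 1.
Suffixed `on.me.peb.re.fri.so.gu:l` (7 syllables):
  Weights: 1 on L, 2 me L, 3 peb L, 4 re L, 5 fri L, 6 so L, 7 gu:l H.
  Heavy syllables in the domain: 7. The leftmost is syllable 7 (gu:l).
  → primary stress on syllable 7.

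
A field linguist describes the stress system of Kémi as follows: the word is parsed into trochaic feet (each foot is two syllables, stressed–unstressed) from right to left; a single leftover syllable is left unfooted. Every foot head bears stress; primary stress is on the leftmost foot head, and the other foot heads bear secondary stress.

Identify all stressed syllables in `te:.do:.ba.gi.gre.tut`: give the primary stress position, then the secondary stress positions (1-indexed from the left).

primary 1, secondary 3, 5

Parse right to left into trochaic (ˈσσ) feet: (ˈte:.do:) (ˈba.gi) (ˈgre.tut).
Foot heads (stressed positions): 1, 3, 5.
End Rule Leftmost: primary stress on the leftmost head = syllable 1.
Secondary stress on 3, 5: ˈte:.do:.ˌba.gi.ˌgre.tut.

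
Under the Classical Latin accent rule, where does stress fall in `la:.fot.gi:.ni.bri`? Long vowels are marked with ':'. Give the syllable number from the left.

3

Classical Latin: stress the penult if heavy (long vowel or closed), else the antepenult.
Weights: 3 gi: H, 4 ni L, 5 bri L.
The penult (syllable 4, ni) is light, so stress falls on the antepenult (syllable 3, gi:).
Stress on syllable 3: la:.fot.ˈgi:.ni.bri.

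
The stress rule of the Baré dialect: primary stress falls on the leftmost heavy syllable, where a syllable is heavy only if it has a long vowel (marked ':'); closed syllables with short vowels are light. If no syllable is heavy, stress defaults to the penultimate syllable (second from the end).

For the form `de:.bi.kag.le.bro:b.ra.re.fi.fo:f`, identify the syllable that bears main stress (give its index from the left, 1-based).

1

Weights: 1 de: H, 2 bi L, 3 kag L, 4 le L, 5 bro:b H, 6 ra L, 7 re L, 8 fi L, 9 fo:f H.
Heavy syllables in the domain: 1, 5, 9. The leftmost is syllable 1 (de:).
Primary stress: syllable 1 → ˈde:.bi.kag.le.bro:b.ra.re.fi.fo:f.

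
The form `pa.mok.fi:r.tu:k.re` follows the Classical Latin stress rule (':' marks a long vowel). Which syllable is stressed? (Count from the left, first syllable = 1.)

4

Classical Latin: stress the penult if heavy (long vowel or closed), else the antepenult.
Weights: 3 fi:r H, 4 tu:k H, 5 re L.
The penult (syllable 4, tu:k) is heavy, so it takes stress.
Stress on syllable 4: pa.mok.fi:r.ˈtu:k.re.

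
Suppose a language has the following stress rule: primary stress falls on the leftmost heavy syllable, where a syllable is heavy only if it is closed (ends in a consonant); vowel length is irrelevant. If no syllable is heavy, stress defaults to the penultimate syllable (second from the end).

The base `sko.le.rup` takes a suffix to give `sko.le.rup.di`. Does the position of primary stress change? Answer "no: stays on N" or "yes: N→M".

Base `sko.le.rup` (3 syllables):
  Weights: 1 sko L, 2 le L, 3 rup H.
  Heavy syllables in the domain: 3. The leftmost is syllable 3 (rup).
  → primary stress on syllable 3.
Suffixed `sko.le.rup.di` (4 syllables):
  Weights: 1 sko L, 2 le L, 3 rup H, 4 di L.
  Heavy syllables in the domain: 3. The leftmost is syllable 3 (rup).
  → primary stress on syllable 3.

no: stays on 3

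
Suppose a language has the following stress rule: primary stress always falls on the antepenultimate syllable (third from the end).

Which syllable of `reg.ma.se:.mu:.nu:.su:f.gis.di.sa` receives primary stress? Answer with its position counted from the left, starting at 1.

7

The word has 9 syllables; the antepenultimate syllable (third from the end) is syllable 7 (gis).
Primary stress: syllable 7 → reg.ma.se:.mu:.nu:.su:f.ˈgis.di.sa.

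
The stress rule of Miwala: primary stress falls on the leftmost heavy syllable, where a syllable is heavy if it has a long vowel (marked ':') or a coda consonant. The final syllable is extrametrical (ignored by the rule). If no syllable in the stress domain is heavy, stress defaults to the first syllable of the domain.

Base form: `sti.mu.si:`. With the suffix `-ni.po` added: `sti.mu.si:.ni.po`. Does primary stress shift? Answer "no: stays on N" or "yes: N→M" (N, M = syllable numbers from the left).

Base `sti.mu.si:` (3 syllables):
  The final syllable (3, si:) is extrametrical; the stress domain is syllables 1–2.
  Weights: 1 sti L, 2 mu L.
  No heavy syllable in the domain; default to the first syllable of the domain = syllable 1.
  → primary stress on syllable 1.
Suffixed `sti.mu.si:.ni.po` (5 syllables):
  The final syllable (5, po) is extrametrical; the stress domain is syllables 1–4.
  Weights: 1 sti L, 2 mu L, 3 si: H, 4 ni L.
  Heavy syllables in the domain: 3. The leftmost is syllable 3 (si:).
  → primary stress on syllable 3.

yes: 1→3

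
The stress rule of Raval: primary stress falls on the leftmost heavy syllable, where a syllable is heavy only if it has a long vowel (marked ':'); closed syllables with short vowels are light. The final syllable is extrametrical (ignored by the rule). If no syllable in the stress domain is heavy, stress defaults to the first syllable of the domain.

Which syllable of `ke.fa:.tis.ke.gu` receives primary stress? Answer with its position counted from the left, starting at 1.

2

The final syllable (5, gu) is extrametrical; the stress domain is syllables 1–4.
Weights: 1 ke L, 2 fa: H, 3 tis L, 4 ke L.
Heavy syllables in the domain: 2. The leftmost is syllable 2 (fa:).
Primary stress: syllable 2 → ke.ˈfa:.tis.ke.gu.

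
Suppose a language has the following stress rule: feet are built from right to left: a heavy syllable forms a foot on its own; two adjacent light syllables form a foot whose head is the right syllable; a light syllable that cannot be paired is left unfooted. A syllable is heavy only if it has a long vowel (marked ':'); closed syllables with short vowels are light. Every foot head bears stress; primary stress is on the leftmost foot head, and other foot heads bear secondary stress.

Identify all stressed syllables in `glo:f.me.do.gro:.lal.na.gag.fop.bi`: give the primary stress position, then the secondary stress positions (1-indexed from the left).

Weights: 1 glo:f H, 2 me L, 3 do L, 4 gro: H, 5 lal L, 6 na L, 7 gag L, 8 fop L, 9 bi L.
Parse right to left (heavy = foot alone; LL = one foot; stranded L unfooted): (ˈglo:f) (me.ˈdo) (ˈgro:) lal (na.ˈgag) (fop.ˈbi).
Foot heads: 1, 3, 4, 7, 9.
Primary stress on the leftmost head = syllable 1.
Secondary stress on 3, 4, 7, 9: ˈglo:f.me.ˌdo.ˌgro:.lal.na.ˌgag.fop.ˌbi.

primary 1, secondary 3, 4, 7, 9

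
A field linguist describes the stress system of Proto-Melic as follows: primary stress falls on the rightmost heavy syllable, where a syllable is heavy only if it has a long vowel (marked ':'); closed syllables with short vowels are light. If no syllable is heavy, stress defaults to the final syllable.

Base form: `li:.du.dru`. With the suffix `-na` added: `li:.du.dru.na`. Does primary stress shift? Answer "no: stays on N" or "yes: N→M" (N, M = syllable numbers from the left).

Base `li:.du.dru` (3 syllables):
  Weights: 1 li: H, 2 du L, 3 dru L.
  Heavy syllables in the domain: 1. The rightmost is syllable 1 (li:).
  → primary stress on syllable 1.
Suffixed `li:.du.dru.na` (4 syllables):
  Weights: 1 li: H, 2 du L, 3 dru L, 4 na L.
  Heavy syllables in the domain: 1. The rightmost is syllable 1 (li:).
  → primary stress on syllable 1.

no: stays on 1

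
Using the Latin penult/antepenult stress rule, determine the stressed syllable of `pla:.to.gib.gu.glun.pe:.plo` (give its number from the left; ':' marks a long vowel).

6

Classical Latin: stress the penult if heavy (long vowel or closed), else the antepenult.
Weights: 5 glun H, 6 pe: H, 7 plo L.
The penult (syllable 6, pe:) is heavy, so it takes stress.
Stress on syllable 6: pla:.to.gib.gu.glun.ˈpe:.plo.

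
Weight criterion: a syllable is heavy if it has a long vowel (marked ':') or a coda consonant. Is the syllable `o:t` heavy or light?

`o:t`: long vowel, closed (coda /t/). Long vowel and closed → heavy.

heavy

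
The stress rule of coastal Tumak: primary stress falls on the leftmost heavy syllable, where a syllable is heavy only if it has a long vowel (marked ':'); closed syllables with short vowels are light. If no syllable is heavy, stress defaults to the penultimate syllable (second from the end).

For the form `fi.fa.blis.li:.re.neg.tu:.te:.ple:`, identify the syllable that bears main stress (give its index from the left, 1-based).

4

Weights: 1 fi L, 2 fa L, 3 blis L, 4 li: H, 5 re L, 6 neg L, 7 tu: H, 8 te: H, 9 ple: H.
Heavy syllables in the domain: 4, 7, 8, 9. The leftmost is syllable 4 (li:).
Primary stress: syllable 4 → fi.fa.blis.ˈli:.re.neg.tu:.te:.ple:.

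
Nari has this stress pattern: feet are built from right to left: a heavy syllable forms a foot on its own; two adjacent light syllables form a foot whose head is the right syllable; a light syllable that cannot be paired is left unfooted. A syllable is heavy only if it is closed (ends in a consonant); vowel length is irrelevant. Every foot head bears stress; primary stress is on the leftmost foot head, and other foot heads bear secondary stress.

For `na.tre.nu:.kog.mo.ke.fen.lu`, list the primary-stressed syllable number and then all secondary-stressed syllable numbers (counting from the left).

Weights: 1 na L, 2 tre L, 3 nu: L, 4 kog H, 5 mo L, 6 ke L, 7 fen H, 8 lu L.
Parse right to left (heavy = foot alone; LL = one foot; stranded L unfooted): na (tre.ˈnu:) (ˈkog) (mo.ˈke) (ˈfen) lu.
Foot heads: 3, 4, 6, 7.
Primary stress on the leftmost head = syllable 3.
Secondary stress on 4, 6, 7: na.tre.ˈnu:.ˌkog.mo.ˌke.ˌfen.lu.

primary 3, secondary 4, 6, 7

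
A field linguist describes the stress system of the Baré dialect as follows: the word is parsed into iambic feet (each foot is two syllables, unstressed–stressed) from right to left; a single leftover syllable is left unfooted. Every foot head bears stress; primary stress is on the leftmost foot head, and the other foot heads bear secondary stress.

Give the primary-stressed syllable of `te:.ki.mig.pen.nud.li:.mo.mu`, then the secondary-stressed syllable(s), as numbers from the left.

primary 2, secondary 4, 6, 8

Parse right to left into iambic (σˈσ) feet: (te:.ˈki) (mig.ˈpen) (nud.ˈli:) (mo.ˈmu).
Foot heads (stressed positions): 2, 4, 6, 8.
End Rule Leftmost: primary stress on the leftmost head = syllable 2.
Secondary stress on 4, 6, 8: te:.ˈki.mig.ˌpen.nud.ˌli:.mo.ˌmu.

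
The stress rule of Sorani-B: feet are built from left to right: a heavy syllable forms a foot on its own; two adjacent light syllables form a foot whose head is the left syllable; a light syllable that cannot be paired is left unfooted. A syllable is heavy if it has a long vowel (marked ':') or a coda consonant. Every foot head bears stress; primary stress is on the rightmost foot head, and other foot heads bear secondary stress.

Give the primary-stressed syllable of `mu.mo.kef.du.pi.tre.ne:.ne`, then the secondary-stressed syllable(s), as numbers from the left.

primary 7, secondary 1, 3, 4

Weights: 1 mu L, 2 mo L, 3 kef H, 4 du L, 5 pi L, 6 tre L, 7 ne: H, 8 ne L.
Parse left to right (heavy = foot alone; LL = one foot; stranded L unfooted): (ˈmu.mo) (ˈkef) (ˈdu.pi) tre (ˈne:) ne.
Foot heads: 1, 3, 4, 7.
Primary stress on the rightmost head = syllable 7.
Secondary stress on 1, 3, 4: ˌmu.mo.ˌkef.ˌdu.pi.tre.ˈne:.ne.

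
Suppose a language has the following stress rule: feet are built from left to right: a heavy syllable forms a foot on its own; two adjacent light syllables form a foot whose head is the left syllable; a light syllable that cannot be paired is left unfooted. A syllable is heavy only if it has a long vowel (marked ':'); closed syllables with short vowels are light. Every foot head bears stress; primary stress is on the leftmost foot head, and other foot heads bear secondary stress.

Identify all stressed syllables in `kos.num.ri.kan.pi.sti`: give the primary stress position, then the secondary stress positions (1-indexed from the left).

primary 1, secondary 3, 5

Weights: 1 kos L, 2 num L, 3 ri L, 4 kan L, 5 pi L, 6 sti L.
Parse left to right (heavy = foot alone; LL = one foot; stranded L unfooted): (ˈkos.num) (ˈri.kan) (ˈpi.sti).
Foot heads: 1, 3, 5.
Primary stress on the leftmost head = syllable 1.
Secondary stress on 3, 5: ˈkos.num.ˌri.kan.ˌpi.sti.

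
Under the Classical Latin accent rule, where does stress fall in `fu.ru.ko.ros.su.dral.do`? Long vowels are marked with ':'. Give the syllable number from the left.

Classical Latin: stress the penult if heavy (long vowel or closed), else the antepenult.
Weights: 5 su L, 6 dral H, 7 do L.
The penult (syllable 6, dral) is heavy, so it takes stress.
Stress on syllable 6: fu.ru.ko.ros.su.ˈdral.do.

6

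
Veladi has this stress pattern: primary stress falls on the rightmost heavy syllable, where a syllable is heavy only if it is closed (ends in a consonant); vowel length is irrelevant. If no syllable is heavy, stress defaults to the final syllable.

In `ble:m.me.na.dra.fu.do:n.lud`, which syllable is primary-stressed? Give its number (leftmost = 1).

Weights: 1 ble:m H, 2 me L, 3 na L, 4 dra L, 5 fu L, 6 do:n H, 7 lud H.
Heavy syllables in the domain: 1, 6, 7. The rightmost is syllable 7 (lud).
Primary stress: syllable 7 → ble:m.me.na.dra.fu.do:n.ˈlud.

7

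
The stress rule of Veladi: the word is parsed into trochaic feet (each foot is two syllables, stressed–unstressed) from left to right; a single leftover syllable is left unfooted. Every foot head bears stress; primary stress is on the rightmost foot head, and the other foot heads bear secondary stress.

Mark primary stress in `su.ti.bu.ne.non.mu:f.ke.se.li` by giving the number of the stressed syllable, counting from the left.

7

Parse left to right into trochaic (ˈσσ) feet: (ˈsu.ti) (ˈbu.ne) (ˈnon.mu:f) (ˈke.se) li. Syllable 9 is left unfooted.
Foot heads (stressed positions): 1, 3, 5, 7.
End Rule Rightmost: primary stress on the rightmost head = syllable 7.
Primary stress: syllable 7 → su.ti.bu.ne.non.mu:f.ˈke.se.li.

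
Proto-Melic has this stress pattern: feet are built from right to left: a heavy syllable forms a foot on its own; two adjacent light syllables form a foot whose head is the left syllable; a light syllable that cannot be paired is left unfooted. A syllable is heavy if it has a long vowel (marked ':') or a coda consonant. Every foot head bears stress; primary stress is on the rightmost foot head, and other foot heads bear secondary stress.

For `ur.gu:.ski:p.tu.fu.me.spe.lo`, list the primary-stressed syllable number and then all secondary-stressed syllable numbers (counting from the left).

Weights: 1 ur H, 2 gu: H, 3 ski:p H, 4 tu L, 5 fu L, 6 me L, 7 spe L, 8 lo L.
Parse right to left (heavy = foot alone; LL = one foot; stranded L unfooted): (ˈur) (ˈgu:) (ˈski:p) tu (ˈfu.me) (ˈspe.lo).
Foot heads: 1, 2, 3, 5, 7.
Primary stress on the rightmost head = syllable 7.
Secondary stress on 1, 2, 3, 5: ˌur.ˌgu:.ˌski:p.tu.ˌfu.me.ˈspe.lo.

primary 7, secondary 1, 2, 3, 5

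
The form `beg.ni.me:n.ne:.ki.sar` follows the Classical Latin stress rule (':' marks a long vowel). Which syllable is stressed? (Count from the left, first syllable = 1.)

4

Classical Latin: stress the penult if heavy (long vowel or closed), else the antepenult.
Weights: 4 ne: H, 5 ki L, 6 sar H.
The penult (syllable 5, ki) is light, so stress falls on the antepenult (syllable 4, ne:).
Stress on syllable 4: beg.ni.me:n.ˈne:.ki.sar.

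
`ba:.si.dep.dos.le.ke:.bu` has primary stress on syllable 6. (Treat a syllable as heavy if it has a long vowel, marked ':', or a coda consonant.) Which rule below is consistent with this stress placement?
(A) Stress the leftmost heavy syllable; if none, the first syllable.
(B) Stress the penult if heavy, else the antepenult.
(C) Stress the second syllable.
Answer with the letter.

B

Rule A → syllable 1 (observed: 6).
Rule B → syllable 6 ✓.
Rule C → syllable 2 (observed: 6).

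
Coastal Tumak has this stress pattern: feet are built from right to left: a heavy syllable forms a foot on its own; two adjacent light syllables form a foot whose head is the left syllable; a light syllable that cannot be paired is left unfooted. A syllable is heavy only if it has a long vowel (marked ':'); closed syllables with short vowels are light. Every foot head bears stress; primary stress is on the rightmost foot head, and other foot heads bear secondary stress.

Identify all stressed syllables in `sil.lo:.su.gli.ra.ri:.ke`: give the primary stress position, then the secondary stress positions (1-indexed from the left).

Weights: 1 sil L, 2 lo: H, 3 su L, 4 gli L, 5 ra L, 6 ri: H, 7 ke L.
Parse right to left (heavy = foot alone; LL = one foot; stranded L unfooted): sil (ˈlo:) su (ˈgli.ra) (ˈri:) ke.
Foot heads: 2, 4, 6.
Primary stress on the rightmost head = syllable 6.
Secondary stress on 2, 4: sil.ˌlo:.su.ˌgli.ra.ˈri:.ke.

primary 6, secondary 2, 4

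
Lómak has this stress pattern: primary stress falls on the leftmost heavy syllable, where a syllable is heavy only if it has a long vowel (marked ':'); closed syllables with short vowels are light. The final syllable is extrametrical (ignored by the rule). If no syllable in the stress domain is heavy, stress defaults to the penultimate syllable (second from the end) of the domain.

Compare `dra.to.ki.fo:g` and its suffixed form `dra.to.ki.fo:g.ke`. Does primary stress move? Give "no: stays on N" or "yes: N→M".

Base `dra.to.ki.fo:g` (4 syllables):
  The final syllable (4, fo:g) is extrametrical; the stress domain is syllables 1–3.
  Weights: 1 dra L, 2 to L, 3 ki L.
  No heavy syllable in the domain; default to the penultimate syllable (second from the end) of the domain = syllable 2.
  → primary stress on syllable 2.
Suffixed `dra.to.ki.fo:g.ke` (5 syllables):
  The final syllable (5, ke) is extrametrical; the stress domain is syllables 1–4.
  Weights: 1 dra L, 2 to L, 3 ki L, 4 fo:g H.
  Heavy syllables in the domain: 4. The leftmost is syllable 4 (fo:g).
  → primary stress on syllable 4.

yes: 2→4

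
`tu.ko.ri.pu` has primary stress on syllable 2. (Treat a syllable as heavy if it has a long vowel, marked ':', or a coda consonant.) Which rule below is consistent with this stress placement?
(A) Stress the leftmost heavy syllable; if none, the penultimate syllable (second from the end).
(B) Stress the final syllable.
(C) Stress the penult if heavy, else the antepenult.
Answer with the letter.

Rule A → syllable 3 (observed: 2).
Rule B → syllable 4 (observed: 2).
Rule C → syllable 2 ✓.

C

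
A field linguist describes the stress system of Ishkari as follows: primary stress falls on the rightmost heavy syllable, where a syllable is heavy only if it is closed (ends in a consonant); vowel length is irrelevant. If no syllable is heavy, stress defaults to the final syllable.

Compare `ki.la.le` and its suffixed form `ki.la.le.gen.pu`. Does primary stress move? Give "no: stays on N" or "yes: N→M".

Base `ki.la.le` (3 syllables):
  Weights: 1 ki L, 2 la L, 3 le L.
  No heavy syllable in the domain; default to the final syllable = syllable 3.
  → primary stress on syllable 3.
Suffixed `ki.la.le.gen.pu` (5 syllables):
  Weights: 1 ki L, 2 la L, 3 le L, 4 gen H, 5 pu L.
  Heavy syllables in the domain: 4. The rightmost is syllable 4 (gen).
  → primary stress on syllable 4.

yes: 3→4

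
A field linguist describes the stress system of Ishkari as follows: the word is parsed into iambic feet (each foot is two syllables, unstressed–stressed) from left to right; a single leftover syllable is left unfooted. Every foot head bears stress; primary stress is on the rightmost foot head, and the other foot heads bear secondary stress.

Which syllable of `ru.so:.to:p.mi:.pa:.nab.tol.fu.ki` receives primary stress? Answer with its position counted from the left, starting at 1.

8

Parse left to right into iambic (σˈσ) feet: (ru.ˈso:) (to:p.ˈmi:) (pa:.ˈnab) (tol.ˈfu) ki. Syllable 9 is left unfooted.
Foot heads (stressed positions): 2, 4, 6, 8.
End Rule Rightmost: primary stress on the rightmost head = syllable 8.
Primary stress: syllable 8 → ru.so:.to:p.mi:.pa:.nab.tol.ˈfu.ki.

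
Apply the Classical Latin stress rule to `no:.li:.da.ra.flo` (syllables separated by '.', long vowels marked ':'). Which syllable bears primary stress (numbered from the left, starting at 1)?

3

Classical Latin: stress the penult if heavy (long vowel or closed), else the antepenult.
Weights: 3 da L, 4 ra L, 5 flo L.
The penult (syllable 4, ra) is light, so stress falls on the antepenult (syllable 3, da).
Stress on syllable 3: no:.li:.ˈda.ra.flo.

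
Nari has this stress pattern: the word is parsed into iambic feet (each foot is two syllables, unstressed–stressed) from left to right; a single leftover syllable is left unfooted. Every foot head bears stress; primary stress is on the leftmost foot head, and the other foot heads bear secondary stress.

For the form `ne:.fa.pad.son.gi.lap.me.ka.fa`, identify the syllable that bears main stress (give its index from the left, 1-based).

2

Parse left to right into iambic (σˈσ) feet: (ne:.ˈfa) (pad.ˈson) (gi.ˈlap) (me.ˈka) fa. Syllable 9 is left unfooted.
Foot heads (stressed positions): 2, 4, 6, 8.
End Rule Leftmost: primary stress on the leftmost head = syllable 2.
Primary stress: syllable 2 → ne:.ˈfa.pad.son.gi.lap.me.ka.fa.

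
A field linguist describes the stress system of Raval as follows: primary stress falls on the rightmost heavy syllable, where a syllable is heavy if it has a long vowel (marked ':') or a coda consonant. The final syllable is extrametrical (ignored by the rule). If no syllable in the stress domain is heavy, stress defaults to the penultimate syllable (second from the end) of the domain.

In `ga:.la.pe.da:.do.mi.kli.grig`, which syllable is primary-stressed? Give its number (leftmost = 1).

4

The final syllable (8, grig) is extrametrical; the stress domain is syllables 1–7.
Weights: 1 ga: H, 2 la L, 3 pe L, 4 da: H, 5 do L, 6 mi L, 7 kli L.
Heavy syllables in the domain: 1, 4. The rightmost is syllable 4 (da:).
Primary stress: syllable 4 → ga:.la.pe.ˈda:.do.mi.kli.grig.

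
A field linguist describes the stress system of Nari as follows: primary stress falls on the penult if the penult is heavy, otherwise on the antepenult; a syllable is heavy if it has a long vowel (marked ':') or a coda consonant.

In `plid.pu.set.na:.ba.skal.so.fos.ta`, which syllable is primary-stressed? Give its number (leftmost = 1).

8

Weights: 7 so L, 8 fos H, 9 ta L.
The penult (syllable 8, fos) is heavy, so it takes stress.
Primary stress: syllable 8 → plid.pu.set.na:.ba.skal.so.ˈfos.ta.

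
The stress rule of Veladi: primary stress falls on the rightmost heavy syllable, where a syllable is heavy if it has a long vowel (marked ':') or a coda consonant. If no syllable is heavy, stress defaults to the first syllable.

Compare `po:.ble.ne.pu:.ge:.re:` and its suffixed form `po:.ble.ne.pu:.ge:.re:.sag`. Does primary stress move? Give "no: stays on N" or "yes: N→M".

yes: 6→7

Base `po:.ble.ne.pu:.ge:.re:` (6 syllables):
  Weights: 1 po: H, 2 ble L, 3 ne L, 4 pu: H, 5 ge: H, 6 re: H.
  Heavy syllables in the domain: 1, 4, 5, 6. The rightmost is syllable 6 (re:).
  → primary stress on syllable 6.
Suffixed `po:.ble.ne.pu:.ge:.re:.sag` (7 syllables):
  Weights: 1 po: H, 2 ble L, 3 ne L, 4 pu: H, 5 ge: H, 6 re: H, 7 sag H.
  Heavy syllables in the domain: 1, 4, 5, 6, 7. The rightmost is syllable 7 (sag).
  → primary stress on syllable 7.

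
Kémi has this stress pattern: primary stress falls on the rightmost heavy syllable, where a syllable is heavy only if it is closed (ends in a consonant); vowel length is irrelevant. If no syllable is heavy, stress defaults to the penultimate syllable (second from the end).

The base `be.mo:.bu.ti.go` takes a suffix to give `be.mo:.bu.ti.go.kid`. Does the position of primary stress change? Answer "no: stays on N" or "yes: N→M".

Base `be.mo:.bu.ti.go` (5 syllables):
  Weights: 1 be L, 2 mo: L, 3 bu L, 4 ti L, 5 go L.
  No heavy syllable in the domain; default to the penultimate syllable (second from the end) = syllable 4.
  → primary stress on syllable 4.
Suffixed `be.mo:.bu.ti.go.kid` (6 syllables):
  Weights: 1 be L, 2 mo: L, 3 bu L, 4 ti L, 5 go L, 6 kid H.
  Heavy syllables in the domain: 6. The rightmost is syllable 6 (kid).
  → primary stress on syllable 6.

yes: 4→6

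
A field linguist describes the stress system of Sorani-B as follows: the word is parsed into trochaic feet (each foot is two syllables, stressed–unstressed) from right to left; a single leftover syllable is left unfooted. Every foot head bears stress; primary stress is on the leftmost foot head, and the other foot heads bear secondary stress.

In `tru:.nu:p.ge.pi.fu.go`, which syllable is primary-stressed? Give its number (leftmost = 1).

Parse right to left into trochaic (ˈσσ) feet: (ˈtru:.nu:p) (ˈge.pi) (ˈfu.go).
Foot heads (stressed positions): 1, 3, 5.
End Rule Leftmost: primary stress on the leftmost head = syllable 1.
Primary stress: syllable 1 → ˈtru:.nu:p.ge.pi.fu.go.

1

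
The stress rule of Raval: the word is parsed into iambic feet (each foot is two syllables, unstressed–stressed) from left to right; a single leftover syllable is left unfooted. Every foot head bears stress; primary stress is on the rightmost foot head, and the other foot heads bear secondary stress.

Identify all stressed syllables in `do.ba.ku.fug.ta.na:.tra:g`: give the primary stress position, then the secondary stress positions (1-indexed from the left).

Parse left to right into iambic (σˈσ) feet: (do.ˈba) (ku.ˈfug) (ta.ˈna:) tra:g. Syllable 7 is left unfooted.
Foot heads (stressed positions): 2, 4, 6.
End Rule Rightmost: primary stress on the rightmost head = syllable 6.
Secondary stress on 2, 4: do.ˌba.ku.ˌfug.ta.ˈna:.tra:g.

primary 6, secondary 2, 4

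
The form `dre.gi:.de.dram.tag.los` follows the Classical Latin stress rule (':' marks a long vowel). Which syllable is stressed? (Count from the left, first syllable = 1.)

Classical Latin: stress the penult if heavy (long vowel or closed), else the antepenult.
Weights: 4 dram H, 5 tag H, 6 los H.
The penult (syllable 5, tag) is heavy, so it takes stress.
Stress on syllable 5: dre.gi:.de.dram.ˈtag.los.

5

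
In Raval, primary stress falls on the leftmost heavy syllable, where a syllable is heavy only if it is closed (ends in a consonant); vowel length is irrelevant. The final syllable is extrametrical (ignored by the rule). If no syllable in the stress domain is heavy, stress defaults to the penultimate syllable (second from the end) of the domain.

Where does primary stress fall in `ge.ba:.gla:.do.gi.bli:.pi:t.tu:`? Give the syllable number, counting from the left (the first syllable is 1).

The final syllable (8, tu:) is extrametrical; the stress domain is syllables 1–7.
Weights: 1 ge L, 2 ba: L, 3 gla: L, 4 do L, 5 gi L, 6 bli: L, 7 pi:t H.
Heavy syllables in the domain: 7. The leftmost is syllable 7 (pi:t).
Primary stress: syllable 7 → ge.ba:.gla:.do.gi.bli:.ˈpi:t.tu:.

7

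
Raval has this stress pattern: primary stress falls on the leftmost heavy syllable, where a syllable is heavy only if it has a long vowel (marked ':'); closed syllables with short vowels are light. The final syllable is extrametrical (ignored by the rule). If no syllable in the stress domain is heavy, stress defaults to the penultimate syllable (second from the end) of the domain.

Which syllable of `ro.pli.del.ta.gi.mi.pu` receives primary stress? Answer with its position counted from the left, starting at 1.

5

The final syllable (7, pu) is extrametrical; the stress domain is syllables 1–6.
Weights: 1 ro L, 2 pli L, 3 del L, 4 ta L, 5 gi L, 6 mi L.
No heavy syllable in the domain; default to the penultimate syllable (second from the end) of the domain = syllable 5.
Primary stress: syllable 5 → ro.pli.del.ta.ˈgi.mi.pu.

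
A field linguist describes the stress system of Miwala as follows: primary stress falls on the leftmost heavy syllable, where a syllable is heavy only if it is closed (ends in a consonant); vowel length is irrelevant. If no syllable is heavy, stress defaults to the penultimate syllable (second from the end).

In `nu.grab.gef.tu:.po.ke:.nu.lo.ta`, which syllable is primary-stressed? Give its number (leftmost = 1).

2

Weights: 1 nu L, 2 grab H, 3 gef H, 4 tu: L, 5 po L, 6 ke: L, 7 nu L, 8 lo L, 9 ta L.
Heavy syllables in the domain: 2, 3. The leftmost is syllable 2 (grab).
Primary stress: syllable 2 → nu.ˈgrab.gef.tu:.po.ke:.nu.lo.ta.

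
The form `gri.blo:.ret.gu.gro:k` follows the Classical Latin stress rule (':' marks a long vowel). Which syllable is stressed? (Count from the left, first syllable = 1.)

3

Classical Latin: stress the penult if heavy (long vowel or closed), else the antepenult.
Weights: 3 ret H, 4 gu L, 5 gro:k H.
The penult (syllable 4, gu) is light, so stress falls on the antepenult (syllable 3, ret).
Stress on syllable 3: gri.blo:.ˈret.gu.gro:k.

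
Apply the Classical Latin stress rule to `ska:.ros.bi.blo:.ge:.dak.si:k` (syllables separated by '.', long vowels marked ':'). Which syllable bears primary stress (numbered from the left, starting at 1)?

Classical Latin: stress the penult if heavy (long vowel or closed), else the antepenult.
Weights: 5 ge: H, 6 dak H, 7 si:k H.
The penult (syllable 6, dak) is heavy, so it takes stress.
Stress on syllable 6: ska:.ros.bi.blo:.ge:.ˈdak.si:k.

6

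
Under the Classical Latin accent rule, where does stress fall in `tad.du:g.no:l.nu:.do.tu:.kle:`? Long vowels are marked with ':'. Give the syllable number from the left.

6

Classical Latin: stress the penult if heavy (long vowel or closed), else the antepenult.
Weights: 5 do L, 6 tu: H, 7 kle: H.
The penult (syllable 6, tu:) is heavy, so it takes stress.
Stress on syllable 6: tad.du:g.no:l.nu:.do.ˈtu:.kle:.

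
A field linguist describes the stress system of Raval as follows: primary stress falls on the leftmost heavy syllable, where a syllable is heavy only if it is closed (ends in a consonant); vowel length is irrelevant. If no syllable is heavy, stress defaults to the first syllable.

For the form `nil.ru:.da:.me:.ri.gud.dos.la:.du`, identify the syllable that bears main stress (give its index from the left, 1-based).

1

Weights: 1 nil H, 2 ru: L, 3 da: L, 4 me: L, 5 ri L, 6 gud H, 7 dos H, 8 la: L, 9 du L.
Heavy syllables in the domain: 1, 6, 7. The leftmost is syllable 1 (nil).
Primary stress: syllable 1 → ˈnil.ru:.da:.me:.ri.gud.dos.la:.du.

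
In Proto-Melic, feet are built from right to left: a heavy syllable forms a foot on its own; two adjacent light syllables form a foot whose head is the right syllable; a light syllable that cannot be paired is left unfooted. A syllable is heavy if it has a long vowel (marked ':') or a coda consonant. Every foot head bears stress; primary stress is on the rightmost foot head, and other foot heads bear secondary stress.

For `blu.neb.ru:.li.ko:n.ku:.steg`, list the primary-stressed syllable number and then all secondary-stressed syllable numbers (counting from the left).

Weights: 1 blu L, 2 neb H, 3 ru: H, 4 li L, 5 ko:n H, 6 ku: H, 7 steg H.
Parse right to left (heavy = foot alone; LL = one foot; stranded L unfooted): blu (ˈneb) (ˈru:) li (ˈko:n) (ˈku:) (ˈsteg).
Foot heads: 2, 3, 5, 6, 7.
Primary stress on the rightmost head = syllable 7.
Secondary stress on 2, 3, 5, 6: blu.ˌneb.ˌru:.li.ˌko:n.ˌku:.ˈsteg.

primary 7, secondary 2, 3, 5, 6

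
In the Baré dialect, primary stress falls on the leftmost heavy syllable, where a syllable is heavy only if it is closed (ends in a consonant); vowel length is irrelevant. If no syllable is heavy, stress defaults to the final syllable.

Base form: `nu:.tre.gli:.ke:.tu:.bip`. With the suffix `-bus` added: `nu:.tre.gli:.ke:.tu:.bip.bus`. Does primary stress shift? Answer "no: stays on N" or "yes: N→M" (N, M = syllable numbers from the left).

no: stays on 6

Base `nu:.tre.gli:.ke:.tu:.bip` (6 syllables):
  Weights: 1 nu: L, 2 tre L, 3 gli: L, 4 ke: L, 5 tu: L, 6 bip H.
  Heavy syllables in the domain: 6. The leftmost is syllable 6 (bip).
  → primary stress on syllable 6.
Suffixed `nu:.tre.gli:.ke:.tu:.bip.bus` (7 syllables):
  Weights: 1 nu: L, 2 tre L, 3 gli: L, 4 ke: L, 5 tu: L, 6 bip H, 7 bus H.
  Heavy syllables in the domain: 6, 7. The leftmost is syllable 6 (bip).
  → primary stress on syllable 6.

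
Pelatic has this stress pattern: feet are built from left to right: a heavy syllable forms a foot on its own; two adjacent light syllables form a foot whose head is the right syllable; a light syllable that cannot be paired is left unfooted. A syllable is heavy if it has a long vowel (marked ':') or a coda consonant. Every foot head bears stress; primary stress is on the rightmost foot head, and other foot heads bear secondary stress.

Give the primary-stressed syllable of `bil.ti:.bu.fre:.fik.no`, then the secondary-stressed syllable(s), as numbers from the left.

Weights: 1 bil H, 2 ti: H, 3 bu L, 4 fre: H, 5 fik H, 6 no L.
Parse left to right (heavy = foot alone; LL = one foot; stranded L unfooted): (ˈbil) (ˈti:) bu (ˈfre:) (ˈfik) no.
Foot heads: 1, 2, 4, 5.
Primary stress on the rightmost head = syllable 5.
Secondary stress on 1, 2, 4: ˌbil.ˌti:.bu.ˌfre:.ˈfik.no.

primary 5, secondary 1, 2, 4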